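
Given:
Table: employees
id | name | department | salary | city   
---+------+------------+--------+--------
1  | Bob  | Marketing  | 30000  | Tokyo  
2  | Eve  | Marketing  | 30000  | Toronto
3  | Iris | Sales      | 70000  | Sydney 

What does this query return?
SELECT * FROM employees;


SELECT * returns all 3 rows with all columns

3 rows:
1, Bob, Marketing, 30000, Tokyo
2, Eve, Marketing, 30000, Toronto
3, Iris, Sales, 70000, Sydney


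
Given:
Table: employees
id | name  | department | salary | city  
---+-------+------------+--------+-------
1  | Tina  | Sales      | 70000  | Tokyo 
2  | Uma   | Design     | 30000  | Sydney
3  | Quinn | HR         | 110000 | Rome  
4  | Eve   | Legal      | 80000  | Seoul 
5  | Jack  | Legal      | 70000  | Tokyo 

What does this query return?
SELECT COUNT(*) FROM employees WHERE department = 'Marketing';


Counting rows where department = 'Marketing'


0


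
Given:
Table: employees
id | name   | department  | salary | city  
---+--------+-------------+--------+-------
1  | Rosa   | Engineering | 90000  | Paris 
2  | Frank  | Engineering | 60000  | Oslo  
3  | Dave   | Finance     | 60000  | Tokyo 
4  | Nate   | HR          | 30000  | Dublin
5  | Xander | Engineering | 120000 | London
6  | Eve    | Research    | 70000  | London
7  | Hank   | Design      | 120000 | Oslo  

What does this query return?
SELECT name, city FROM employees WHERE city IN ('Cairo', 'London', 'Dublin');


Filtering: city IN ('Cairo', 'London', 'Dublin')
Matching: 3 rows

3 rows:
Nate, Dublin
Xander, London
Eve, London


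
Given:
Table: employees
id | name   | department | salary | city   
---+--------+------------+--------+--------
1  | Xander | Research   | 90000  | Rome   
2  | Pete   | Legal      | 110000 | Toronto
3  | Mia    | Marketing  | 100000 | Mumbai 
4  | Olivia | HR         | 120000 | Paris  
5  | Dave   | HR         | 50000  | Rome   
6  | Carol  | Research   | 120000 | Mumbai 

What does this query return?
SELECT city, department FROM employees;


Projecting columns: city, department

6 rows:
Rome, Research
Toronto, Legal
Mumbai, Marketing
Paris, HR
Rome, HR
Mumbai, Research


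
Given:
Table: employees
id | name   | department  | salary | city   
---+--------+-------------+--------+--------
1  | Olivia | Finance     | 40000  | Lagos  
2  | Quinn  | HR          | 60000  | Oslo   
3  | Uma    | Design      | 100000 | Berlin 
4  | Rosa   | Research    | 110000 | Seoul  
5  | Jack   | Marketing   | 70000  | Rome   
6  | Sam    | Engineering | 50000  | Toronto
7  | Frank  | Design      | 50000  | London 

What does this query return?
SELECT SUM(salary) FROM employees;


SUM(salary) = 40000 + 60000 + 100000 + 110000 + 70000 + 50000 + 50000 = 480000

480000


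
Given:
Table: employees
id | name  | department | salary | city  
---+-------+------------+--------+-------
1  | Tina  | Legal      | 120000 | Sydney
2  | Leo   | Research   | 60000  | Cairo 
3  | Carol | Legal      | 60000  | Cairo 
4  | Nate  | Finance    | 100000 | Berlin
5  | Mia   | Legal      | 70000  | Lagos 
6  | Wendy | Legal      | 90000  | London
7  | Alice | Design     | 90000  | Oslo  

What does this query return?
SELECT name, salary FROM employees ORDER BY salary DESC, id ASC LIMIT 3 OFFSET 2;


Sort by salary DESC (id ASC tiebreak), then skip 2 and take 3
Rows 3 through 5

3 rows:
Wendy, 90000
Alice, 90000
Mia, 70000


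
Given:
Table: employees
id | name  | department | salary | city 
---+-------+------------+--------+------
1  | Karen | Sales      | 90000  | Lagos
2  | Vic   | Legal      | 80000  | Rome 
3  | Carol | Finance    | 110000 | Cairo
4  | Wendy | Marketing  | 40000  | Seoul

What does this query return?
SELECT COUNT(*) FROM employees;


COUNT(*) counts all rows

4


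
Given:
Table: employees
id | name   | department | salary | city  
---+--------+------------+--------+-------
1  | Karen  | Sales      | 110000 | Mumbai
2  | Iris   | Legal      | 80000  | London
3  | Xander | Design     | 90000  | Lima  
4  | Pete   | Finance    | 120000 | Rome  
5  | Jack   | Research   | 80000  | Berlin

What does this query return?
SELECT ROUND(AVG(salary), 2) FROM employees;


SUM(salary) = 480000
COUNT = 5
ROUND(AVG, 2) = ROUND(480000 / 5, 2) = 96000.0

96000.0


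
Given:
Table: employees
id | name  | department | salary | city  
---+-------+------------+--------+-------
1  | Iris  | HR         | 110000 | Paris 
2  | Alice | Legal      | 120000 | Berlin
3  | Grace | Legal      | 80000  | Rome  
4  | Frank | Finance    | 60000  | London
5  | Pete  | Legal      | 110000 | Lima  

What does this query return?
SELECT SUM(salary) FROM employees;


SUM(salary) = 110000 + 120000 + 80000 + 60000 + 110000 = 480000

480000


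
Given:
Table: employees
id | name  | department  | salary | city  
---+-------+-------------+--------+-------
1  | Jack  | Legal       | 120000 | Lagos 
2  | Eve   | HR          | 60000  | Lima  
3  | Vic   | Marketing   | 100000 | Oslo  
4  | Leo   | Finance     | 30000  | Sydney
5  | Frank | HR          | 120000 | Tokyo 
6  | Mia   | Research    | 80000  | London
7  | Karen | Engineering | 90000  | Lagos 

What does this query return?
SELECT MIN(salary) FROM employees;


Salaries: 120000, 60000, 100000, 30000, 120000, 80000, 90000
MIN = 30000

30000


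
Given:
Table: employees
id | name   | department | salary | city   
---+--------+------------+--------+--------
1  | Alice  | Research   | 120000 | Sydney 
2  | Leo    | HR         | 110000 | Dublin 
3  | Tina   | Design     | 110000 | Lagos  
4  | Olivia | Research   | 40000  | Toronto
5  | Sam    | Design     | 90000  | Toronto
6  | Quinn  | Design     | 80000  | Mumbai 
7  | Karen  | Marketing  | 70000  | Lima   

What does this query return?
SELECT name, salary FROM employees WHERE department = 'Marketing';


Filtering: department = 'Marketing'
Matching rows: 1

1 rows:
Karen, 70000


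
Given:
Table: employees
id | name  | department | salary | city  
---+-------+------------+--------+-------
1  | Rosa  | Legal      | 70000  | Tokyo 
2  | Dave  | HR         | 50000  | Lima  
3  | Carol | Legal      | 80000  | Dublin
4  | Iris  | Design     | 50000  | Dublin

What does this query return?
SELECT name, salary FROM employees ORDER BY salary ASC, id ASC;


Sorting by salary ASC, then id ASC for ties

4 rows:
Dave, 50000
Iris, 50000
Rosa, 70000
Carol, 80000


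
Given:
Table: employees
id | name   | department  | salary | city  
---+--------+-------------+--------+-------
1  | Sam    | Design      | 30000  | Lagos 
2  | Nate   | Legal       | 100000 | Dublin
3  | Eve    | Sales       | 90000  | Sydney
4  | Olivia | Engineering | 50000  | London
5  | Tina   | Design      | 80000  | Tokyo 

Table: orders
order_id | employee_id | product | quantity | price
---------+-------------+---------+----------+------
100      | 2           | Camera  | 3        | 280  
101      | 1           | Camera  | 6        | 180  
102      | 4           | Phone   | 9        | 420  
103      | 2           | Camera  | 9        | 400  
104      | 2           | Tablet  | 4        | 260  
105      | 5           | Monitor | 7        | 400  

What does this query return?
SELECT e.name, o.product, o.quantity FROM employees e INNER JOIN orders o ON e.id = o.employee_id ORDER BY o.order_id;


Joining employees.id = orders.employee_id:
  employee Nate (id=2) -> order Camera
  employee Sam (id=1) -> order Camera
  employee Olivia (id=4) -> order Phone
  employee Nate (id=2) -> order Camera
  employee Nate (id=2) -> order Tablet
  employee Tina (id=5) -> order Monitor


6 rows:
Nate, Camera, 3
Sam, Camera, 6
Olivia, Phone, 9
Nate, Camera, 9
Nate, Tablet, 4
Tina, Monitor, 7


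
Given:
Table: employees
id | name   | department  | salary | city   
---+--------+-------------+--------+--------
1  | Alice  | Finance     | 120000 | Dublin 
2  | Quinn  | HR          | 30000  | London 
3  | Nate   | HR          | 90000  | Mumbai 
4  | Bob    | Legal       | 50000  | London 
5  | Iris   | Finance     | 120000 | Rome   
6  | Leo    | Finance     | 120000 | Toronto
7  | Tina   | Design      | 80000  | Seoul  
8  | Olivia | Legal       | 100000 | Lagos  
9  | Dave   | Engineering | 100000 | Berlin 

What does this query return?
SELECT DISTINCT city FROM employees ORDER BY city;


All 'city' values (row order): Dublin, London, Mumbai, London, Rome, Toronto, Seoul, Lagos, Berlin
Removing duplicates leaves 8 unique value(s).

8 values:
Berlin
Dublin
Lagos
London
Mumbai
Rome
Seoul
Toronto


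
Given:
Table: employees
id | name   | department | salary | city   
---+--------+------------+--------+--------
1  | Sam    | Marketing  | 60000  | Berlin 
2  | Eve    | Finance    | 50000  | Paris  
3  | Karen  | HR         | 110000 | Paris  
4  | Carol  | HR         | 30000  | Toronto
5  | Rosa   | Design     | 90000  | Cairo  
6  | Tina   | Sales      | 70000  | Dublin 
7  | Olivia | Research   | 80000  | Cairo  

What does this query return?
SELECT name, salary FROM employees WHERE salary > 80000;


Filtering: salary > 80000
Matching: 2 rows

2 rows:
Karen, 110000
Rosa, 90000


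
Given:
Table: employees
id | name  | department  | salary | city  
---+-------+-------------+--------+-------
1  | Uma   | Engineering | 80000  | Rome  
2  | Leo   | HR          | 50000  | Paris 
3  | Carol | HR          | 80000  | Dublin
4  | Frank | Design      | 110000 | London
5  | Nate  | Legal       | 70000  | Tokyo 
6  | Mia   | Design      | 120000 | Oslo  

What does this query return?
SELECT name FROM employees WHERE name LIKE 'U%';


LIKE 'U%' matches names starting with 'U'
Matching: 1

1 rows:
Uma


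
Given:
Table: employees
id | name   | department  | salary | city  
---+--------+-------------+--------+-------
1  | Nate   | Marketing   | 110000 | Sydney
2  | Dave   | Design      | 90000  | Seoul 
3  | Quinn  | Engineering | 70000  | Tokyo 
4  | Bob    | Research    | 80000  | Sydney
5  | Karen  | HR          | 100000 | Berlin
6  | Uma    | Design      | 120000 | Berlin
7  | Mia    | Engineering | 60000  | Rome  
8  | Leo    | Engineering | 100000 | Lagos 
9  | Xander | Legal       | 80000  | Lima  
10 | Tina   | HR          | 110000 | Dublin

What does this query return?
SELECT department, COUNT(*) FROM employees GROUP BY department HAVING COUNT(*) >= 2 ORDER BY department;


Groups with count >= 2:
  Design: 2 -> PASS
  Engineering: 3 -> PASS
  HR: 2 -> PASS
  Legal: 1 -> filtered out
  Marketing: 1 -> filtered out
  Research: 1 -> filtered out


3 groups:
Design, 2
Engineering, 3
HR, 2


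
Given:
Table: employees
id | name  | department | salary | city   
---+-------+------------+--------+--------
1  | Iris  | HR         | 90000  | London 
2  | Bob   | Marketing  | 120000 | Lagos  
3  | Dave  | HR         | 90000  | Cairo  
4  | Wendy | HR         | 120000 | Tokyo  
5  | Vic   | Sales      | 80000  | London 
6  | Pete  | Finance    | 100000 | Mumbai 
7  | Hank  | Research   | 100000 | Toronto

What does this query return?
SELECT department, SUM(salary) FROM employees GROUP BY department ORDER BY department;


Summing salary within each department:
  Finance: 100000 = 100000
  HR: 90000 + 90000 + 120000 = 300000
  Marketing: 120000 = 120000
  Research: 100000 = 100000
  Sales: 80000 = 80000


5 groups:
Finance, 100000
HR, 300000
Marketing, 120000
Research, 100000
Sales, 80000


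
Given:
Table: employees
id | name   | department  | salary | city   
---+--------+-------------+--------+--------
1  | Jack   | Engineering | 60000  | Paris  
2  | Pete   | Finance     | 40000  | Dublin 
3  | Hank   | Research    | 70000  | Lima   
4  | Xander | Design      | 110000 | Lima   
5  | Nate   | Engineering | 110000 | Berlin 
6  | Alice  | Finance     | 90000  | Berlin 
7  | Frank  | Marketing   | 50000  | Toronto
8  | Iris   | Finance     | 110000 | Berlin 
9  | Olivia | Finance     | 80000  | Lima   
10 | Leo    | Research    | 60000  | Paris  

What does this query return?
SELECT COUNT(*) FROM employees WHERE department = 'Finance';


Counting rows where department = 'Finance'
  Pete -> MATCH
  Alice -> MATCH
  Iris -> MATCH
  Olivia -> MATCH


4


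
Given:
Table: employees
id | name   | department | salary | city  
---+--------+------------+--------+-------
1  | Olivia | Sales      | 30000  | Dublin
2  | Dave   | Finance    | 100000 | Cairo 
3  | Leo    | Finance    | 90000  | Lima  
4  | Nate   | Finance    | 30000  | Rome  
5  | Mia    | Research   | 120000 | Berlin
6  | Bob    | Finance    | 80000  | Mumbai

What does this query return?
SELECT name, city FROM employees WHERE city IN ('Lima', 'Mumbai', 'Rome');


Filtering: city IN ('Lima', 'Mumbai', 'Rome')
Matching: 3 rows

3 rows:
Leo, Lima
Nate, Rome
Bob, Mumbai


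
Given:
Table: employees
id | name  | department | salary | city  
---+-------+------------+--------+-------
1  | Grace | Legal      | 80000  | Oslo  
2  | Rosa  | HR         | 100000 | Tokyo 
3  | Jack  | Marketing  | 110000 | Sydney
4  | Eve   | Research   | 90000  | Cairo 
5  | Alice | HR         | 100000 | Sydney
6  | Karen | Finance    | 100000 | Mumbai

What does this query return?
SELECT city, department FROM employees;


Projecting columns: city, department

6 rows:
Oslo, Legal
Tokyo, HR
Sydney, Marketing
Cairo, Research
Sydney, HR
Mumbai, Finance


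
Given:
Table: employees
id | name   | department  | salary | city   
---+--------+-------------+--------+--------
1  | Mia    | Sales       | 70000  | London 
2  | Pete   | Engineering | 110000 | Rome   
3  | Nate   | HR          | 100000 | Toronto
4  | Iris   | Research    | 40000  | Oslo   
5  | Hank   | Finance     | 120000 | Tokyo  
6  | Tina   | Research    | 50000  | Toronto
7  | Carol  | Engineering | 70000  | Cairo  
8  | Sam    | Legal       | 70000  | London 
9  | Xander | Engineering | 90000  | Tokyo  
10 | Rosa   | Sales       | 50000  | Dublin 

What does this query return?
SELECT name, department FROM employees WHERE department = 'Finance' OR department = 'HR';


Filtering: department = 'Finance' OR 'HR'
Matching: 2 rows

2 rows:
Nate, HR
Hank, Finance


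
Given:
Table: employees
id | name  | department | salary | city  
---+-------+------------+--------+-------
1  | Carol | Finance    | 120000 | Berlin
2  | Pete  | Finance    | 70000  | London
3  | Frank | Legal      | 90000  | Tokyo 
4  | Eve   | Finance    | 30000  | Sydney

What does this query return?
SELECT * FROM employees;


SELECT * returns all 4 rows with all columns

4 rows:
1, Carol, Finance, 120000, Berlin
2, Pete, Finance, 70000, London
3, Frank, Legal, 90000, Tokyo
4, Eve, Finance, 30000, Sydney


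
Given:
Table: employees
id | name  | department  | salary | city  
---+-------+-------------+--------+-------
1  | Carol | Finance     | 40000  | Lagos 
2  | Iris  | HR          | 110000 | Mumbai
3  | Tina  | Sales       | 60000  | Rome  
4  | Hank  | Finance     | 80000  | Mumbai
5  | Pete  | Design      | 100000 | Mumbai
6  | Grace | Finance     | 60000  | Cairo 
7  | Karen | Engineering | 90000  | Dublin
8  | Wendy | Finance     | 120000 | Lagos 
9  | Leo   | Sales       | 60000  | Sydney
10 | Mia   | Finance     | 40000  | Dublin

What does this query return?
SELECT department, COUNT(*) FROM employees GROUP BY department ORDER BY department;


Assigning each row to its department group:
  Carol -> Finance
  Iris -> HR
  Tina -> Sales
  Hank -> Finance
  Pete -> Design
  Grace -> Finance
  Karen -> Engineering
  Wendy -> Finance
  Leo -> Sales
  Mia -> Finance


5 groups:
Design, 1
Engineering, 1
Finance, 5
HR, 1
Sales, 2


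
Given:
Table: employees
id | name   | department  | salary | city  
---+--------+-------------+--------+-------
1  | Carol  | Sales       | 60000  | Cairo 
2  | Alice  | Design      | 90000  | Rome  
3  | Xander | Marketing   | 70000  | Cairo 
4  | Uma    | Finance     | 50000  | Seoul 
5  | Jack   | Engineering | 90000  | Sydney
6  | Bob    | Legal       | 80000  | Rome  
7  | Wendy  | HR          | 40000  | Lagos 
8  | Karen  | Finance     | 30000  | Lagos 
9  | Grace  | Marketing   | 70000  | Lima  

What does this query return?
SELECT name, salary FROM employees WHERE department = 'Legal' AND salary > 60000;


Filtering: department = 'Legal' AND salary > 60000
Matching: 1 rows

1 rows:
Bob, 80000


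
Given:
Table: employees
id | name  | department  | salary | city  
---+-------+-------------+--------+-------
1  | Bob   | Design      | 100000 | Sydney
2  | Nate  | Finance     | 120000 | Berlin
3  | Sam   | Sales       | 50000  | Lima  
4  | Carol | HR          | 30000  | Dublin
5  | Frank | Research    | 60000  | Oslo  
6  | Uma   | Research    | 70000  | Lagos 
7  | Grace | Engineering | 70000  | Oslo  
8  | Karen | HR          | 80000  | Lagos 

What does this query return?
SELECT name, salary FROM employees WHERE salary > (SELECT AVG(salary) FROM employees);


Subquery: AVG(salary) = 72500.0
Filtering: salary > 72500.0
  Bob (100000) -> MATCH
  Nate (120000) -> MATCH
  Karen (80000) -> MATCH


3 rows:
Bob, 100000
Nate, 120000
Karen, 80000


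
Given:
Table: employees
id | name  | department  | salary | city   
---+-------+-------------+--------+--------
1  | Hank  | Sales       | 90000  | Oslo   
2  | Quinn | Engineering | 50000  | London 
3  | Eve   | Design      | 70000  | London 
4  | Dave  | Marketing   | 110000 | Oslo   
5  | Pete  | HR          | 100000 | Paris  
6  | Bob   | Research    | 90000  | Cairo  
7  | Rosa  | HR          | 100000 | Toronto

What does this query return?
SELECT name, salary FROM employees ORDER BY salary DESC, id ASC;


Sorting by salary DESC, then id ASC for ties

7 rows:
Dave, 110000
Pete, 100000
Rosa, 100000
Hank, 90000
Bob, 90000
Eve, 70000
Quinn, 50000


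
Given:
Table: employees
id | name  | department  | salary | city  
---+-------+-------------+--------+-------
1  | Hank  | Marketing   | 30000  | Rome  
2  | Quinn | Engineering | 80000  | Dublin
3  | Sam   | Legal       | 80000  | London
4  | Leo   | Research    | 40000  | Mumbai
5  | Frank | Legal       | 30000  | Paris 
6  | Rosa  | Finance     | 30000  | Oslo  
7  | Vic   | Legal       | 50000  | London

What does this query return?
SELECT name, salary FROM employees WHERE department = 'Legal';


Filtering: department = 'Legal'
Matching rows: 3

3 rows:
Sam, 80000
Frank, 30000
Vic, 50000


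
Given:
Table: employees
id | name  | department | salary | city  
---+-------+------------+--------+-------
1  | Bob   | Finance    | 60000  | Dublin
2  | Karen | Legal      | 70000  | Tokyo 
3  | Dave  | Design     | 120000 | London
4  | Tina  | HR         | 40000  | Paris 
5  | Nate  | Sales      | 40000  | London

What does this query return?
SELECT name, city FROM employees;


Projecting columns: name, city

5 rows:
Bob, Dublin
Karen, Tokyo
Dave, London
Tina, Paris
Nate, London


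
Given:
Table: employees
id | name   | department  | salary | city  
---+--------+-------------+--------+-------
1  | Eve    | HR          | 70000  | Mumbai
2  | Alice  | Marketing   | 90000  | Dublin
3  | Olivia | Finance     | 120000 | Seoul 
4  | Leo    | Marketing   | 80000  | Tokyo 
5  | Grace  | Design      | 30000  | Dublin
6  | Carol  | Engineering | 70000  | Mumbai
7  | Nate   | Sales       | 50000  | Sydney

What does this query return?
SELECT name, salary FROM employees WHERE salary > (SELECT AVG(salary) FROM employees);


Subquery: AVG(salary) = 72857.14
Filtering: salary > 72857.14
  Alice (90000) -> MATCH
  Olivia (120000) -> MATCH
  Leo (80000) -> MATCH


3 rows:
Alice, 90000
Olivia, 120000
Leo, 80000


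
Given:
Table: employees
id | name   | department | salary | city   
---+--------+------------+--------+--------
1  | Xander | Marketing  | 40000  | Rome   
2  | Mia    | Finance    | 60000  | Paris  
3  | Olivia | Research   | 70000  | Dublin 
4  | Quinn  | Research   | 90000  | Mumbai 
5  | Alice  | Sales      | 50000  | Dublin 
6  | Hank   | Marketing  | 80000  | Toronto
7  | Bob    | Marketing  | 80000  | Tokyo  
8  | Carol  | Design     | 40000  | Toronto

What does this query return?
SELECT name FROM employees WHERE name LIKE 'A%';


LIKE 'A%' matches names starting with 'A'
Matching: 1

1 rows:
Alice


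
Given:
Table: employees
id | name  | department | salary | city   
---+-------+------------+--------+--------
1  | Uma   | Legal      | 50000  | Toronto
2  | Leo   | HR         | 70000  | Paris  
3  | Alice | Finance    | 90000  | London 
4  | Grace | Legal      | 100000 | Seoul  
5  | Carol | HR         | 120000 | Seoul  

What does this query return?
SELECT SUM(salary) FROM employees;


SUM(salary) = 50000 + 70000 + 90000 + 100000 + 120000 = 430000

430000


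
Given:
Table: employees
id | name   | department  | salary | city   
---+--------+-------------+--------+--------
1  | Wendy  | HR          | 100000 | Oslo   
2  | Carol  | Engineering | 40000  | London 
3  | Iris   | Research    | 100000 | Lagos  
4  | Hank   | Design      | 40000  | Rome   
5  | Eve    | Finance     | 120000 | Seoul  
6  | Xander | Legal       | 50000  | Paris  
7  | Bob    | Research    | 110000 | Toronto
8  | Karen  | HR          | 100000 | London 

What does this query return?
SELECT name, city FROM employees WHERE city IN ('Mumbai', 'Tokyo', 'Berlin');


Filtering: city IN ('Mumbai', 'Tokyo', 'Berlin')
Matching: 0 rows

Empty result set (0 rows)


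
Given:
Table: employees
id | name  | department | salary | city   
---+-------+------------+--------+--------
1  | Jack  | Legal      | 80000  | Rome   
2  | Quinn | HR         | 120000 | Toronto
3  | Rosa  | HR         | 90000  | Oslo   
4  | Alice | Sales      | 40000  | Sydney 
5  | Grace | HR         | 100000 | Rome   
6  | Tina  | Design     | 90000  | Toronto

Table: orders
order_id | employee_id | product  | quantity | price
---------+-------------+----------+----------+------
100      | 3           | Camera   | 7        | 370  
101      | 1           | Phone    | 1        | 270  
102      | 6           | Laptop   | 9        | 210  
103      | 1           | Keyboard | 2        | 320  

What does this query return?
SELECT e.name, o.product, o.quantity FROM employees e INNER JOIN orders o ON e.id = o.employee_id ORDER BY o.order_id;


Joining employees.id = orders.employee_id:
  employee Rosa (id=3) -> order Camera
  employee Jack (id=1) -> order Phone
  employee Tina (id=6) -> order Laptop
  employee Jack (id=1) -> order Keyboard


4 rows:
Rosa, Camera, 7
Jack, Phone, 1
Tina, Laptop, 9
Jack, Keyboard, 2


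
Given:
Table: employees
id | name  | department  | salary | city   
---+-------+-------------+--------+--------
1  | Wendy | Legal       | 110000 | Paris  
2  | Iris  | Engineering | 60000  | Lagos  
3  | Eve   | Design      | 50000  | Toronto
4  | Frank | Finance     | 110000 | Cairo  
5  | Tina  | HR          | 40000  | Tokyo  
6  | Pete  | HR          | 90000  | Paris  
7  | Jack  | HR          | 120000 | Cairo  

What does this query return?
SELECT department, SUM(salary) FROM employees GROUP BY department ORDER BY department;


Summing salary within each department:
  Design: 50000 = 50000
  Engineering: 60000 = 60000
  Finance: 110000 = 110000
  HR: 40000 + 90000 + 120000 = 250000
  Legal: 110000 = 110000


5 groups:
Design, 50000
Engineering, 60000
Finance, 110000
HR, 250000
Legal, 110000


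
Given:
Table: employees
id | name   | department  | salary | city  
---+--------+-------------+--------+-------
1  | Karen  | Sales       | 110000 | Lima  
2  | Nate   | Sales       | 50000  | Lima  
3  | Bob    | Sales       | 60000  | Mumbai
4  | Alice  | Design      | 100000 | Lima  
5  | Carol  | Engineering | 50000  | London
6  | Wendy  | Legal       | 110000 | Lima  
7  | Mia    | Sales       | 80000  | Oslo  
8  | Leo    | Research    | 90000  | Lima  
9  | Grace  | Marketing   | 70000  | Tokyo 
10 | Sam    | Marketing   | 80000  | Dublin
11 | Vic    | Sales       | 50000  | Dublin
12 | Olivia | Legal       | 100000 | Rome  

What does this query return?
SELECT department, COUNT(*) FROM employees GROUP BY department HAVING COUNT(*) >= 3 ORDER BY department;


Groups with count >= 3:
  Sales: 5 -> PASS
  Design: 1 -> filtered out
  Engineering: 1 -> filtered out
  Legal: 2 -> filtered out
  Marketing: 2 -> filtered out
  Research: 1 -> filtered out


1 groups:
Sales, 5


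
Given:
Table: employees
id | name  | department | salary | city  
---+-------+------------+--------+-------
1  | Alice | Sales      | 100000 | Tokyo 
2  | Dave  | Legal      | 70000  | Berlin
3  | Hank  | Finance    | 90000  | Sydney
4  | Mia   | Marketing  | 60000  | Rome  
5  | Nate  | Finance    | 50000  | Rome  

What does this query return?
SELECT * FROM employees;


SELECT * returns all 5 rows with all columns

5 rows:
1, Alice, Sales, 100000, Tokyo
2, Dave, Legal, 70000, Berlin
3, Hank, Finance, 90000, Sydney
4, Mia, Marketing, 60000, Rome
5, Nate, Finance, 50000, Rome


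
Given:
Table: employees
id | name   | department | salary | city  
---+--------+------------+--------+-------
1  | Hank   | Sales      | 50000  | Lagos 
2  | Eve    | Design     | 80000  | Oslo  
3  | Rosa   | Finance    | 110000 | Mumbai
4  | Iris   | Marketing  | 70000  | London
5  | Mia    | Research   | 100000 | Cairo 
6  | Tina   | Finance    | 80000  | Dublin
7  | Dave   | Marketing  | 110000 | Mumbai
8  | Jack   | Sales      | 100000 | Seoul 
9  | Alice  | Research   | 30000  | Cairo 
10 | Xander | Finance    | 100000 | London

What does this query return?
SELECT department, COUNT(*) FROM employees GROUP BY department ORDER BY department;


Assigning each row to its department group:
  Hank -> Sales
  Eve -> Design
  Rosa -> Finance
  Iris -> Marketing
  Mia -> Research
  Tina -> Finance
  Dave -> Marketing
  Jack -> Sales
  Alice -> Research
  Xander -> Finance


5 groups:
Design, 1
Finance, 3
Marketing, 2
Research, 2
Sales, 2


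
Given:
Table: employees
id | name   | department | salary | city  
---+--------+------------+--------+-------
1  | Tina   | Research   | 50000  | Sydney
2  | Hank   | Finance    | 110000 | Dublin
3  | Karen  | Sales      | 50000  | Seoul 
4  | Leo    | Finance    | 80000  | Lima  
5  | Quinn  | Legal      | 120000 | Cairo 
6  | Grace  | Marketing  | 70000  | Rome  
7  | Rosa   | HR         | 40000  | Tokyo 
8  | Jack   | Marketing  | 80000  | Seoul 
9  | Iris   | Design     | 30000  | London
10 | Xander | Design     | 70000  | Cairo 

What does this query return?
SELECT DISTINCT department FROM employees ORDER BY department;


All 'department' values (row order): Research, Finance, Sales, Finance, Legal, Marketing, HR, Marketing, Design, Design
Removing duplicates leaves 7 unique value(s).

7 values:
Design
Finance
HR
Legal
Marketing
Research
Sales


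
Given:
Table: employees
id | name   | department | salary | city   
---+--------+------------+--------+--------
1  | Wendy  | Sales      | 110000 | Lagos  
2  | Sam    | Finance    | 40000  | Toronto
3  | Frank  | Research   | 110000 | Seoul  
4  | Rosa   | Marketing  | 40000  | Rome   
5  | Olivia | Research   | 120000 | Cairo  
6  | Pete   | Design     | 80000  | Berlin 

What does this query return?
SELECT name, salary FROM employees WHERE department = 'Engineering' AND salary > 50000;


Filtering: department = 'Engineering' AND salary > 50000
Matching: 0 rows

Empty result set (0 rows)


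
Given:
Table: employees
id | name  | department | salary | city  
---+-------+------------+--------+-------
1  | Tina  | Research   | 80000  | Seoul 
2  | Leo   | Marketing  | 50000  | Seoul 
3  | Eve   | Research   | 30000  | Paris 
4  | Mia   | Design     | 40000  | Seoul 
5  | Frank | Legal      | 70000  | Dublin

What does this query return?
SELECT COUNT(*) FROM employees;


COUNT(*) counts all rows

5


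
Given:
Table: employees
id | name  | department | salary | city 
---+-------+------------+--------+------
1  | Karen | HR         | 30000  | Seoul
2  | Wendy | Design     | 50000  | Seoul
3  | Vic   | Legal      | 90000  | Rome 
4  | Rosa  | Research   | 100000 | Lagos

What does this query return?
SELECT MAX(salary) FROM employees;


Salaries: 30000, 50000, 90000, 100000
MAX = 100000

100000


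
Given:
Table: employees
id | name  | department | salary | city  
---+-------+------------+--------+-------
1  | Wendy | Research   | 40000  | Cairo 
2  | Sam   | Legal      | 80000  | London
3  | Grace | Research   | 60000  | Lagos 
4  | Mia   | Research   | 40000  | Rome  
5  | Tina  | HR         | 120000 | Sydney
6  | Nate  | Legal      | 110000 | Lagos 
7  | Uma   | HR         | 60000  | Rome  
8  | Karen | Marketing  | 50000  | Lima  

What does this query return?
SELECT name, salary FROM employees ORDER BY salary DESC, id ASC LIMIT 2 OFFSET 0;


Sort by salary DESC (id ASC tiebreak), then skip 0 and take 2
Rows 1 through 2

2 rows:
Tina, 120000
Nate, 110000


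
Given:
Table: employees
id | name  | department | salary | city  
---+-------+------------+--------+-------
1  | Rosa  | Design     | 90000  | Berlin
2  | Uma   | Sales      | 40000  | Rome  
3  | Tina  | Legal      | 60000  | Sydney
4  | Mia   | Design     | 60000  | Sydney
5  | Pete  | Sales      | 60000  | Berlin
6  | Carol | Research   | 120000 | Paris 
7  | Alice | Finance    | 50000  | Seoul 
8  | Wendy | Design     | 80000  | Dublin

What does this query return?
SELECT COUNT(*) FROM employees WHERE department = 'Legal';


Counting rows where department = 'Legal'
  Tina -> MATCH


1


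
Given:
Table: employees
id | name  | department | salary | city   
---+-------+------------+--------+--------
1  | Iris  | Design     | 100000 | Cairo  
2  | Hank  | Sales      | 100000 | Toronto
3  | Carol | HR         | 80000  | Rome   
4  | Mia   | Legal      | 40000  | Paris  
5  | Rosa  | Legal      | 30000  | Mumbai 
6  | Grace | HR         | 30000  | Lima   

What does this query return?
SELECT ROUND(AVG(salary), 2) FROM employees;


SUM(salary) = 380000
COUNT = 6
ROUND(AVG, 2) = ROUND(380000 / 6, 2) = 63333.33

63333.33


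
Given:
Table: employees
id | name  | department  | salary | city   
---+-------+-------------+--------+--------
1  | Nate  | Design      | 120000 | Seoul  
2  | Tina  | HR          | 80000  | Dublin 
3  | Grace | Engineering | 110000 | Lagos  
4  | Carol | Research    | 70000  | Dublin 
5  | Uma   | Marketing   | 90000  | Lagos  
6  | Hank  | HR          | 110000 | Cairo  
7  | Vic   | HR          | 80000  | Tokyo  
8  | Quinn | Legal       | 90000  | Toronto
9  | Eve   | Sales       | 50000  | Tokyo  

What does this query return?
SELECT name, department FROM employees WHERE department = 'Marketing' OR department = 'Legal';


Filtering: department = 'Marketing' OR 'Legal'
Matching: 2 rows

2 rows:
Uma, Marketing
Quinn, Legal


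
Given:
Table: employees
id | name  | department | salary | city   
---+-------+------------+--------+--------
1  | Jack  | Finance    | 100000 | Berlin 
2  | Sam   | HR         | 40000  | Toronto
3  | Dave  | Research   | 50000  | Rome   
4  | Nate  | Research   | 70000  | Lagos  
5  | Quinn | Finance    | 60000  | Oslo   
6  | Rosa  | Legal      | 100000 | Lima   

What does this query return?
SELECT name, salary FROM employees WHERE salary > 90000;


Filtering: salary > 90000
Matching: 2 rows

2 rows:
Jack, 100000
Rosa, 100000


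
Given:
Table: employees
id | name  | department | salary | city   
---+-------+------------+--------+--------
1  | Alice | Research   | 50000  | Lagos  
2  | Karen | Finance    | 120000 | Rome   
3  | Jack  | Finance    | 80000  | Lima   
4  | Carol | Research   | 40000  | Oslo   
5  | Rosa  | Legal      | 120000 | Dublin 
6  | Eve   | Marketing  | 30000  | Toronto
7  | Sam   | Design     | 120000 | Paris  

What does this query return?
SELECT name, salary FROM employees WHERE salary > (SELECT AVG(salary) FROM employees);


Subquery: AVG(salary) = 80000.0
Filtering: salary > 80000.0
  Karen (120000) -> MATCH
  Rosa (120000) -> MATCH
  Sam (120000) -> MATCH


3 rows:
Karen, 120000
Rosa, 120000
Sam, 120000


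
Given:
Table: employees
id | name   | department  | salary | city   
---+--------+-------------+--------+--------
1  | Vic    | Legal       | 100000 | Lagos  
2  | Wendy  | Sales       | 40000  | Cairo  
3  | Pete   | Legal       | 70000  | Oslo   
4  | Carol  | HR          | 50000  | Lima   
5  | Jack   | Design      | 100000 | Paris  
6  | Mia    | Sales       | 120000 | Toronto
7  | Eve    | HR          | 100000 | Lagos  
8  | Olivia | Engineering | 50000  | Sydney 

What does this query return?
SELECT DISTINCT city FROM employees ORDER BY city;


All 'city' values (row order): Lagos, Cairo, Oslo, Lima, Paris, Toronto, Lagos, Sydney
Removing duplicates leaves 7 unique value(s).

7 values:
Cairo
Lagos
Lima
Oslo
Paris
Sydney
Toronto


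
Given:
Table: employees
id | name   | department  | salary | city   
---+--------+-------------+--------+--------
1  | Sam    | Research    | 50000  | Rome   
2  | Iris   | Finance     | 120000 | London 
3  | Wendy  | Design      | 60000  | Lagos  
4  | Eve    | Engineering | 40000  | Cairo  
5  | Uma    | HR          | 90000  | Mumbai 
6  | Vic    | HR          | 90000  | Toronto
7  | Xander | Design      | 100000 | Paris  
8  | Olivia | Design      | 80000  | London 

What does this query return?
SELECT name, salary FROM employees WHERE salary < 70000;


Filtering: salary < 70000
Matching: 3 rows

3 rows:
Sam, 50000
Wendy, 60000
Eve, 40000


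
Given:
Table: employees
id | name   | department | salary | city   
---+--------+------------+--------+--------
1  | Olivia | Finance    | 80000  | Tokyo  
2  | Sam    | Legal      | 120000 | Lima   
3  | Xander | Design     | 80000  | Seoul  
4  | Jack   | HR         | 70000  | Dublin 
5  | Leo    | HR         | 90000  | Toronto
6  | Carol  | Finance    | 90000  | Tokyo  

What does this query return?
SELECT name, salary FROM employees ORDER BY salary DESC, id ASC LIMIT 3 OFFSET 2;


Sort by salary DESC (id ASC tiebreak), then skip 2 and take 3
Rows 3 through 5

3 rows:
Carol, 90000
Olivia, 80000
Xander, 80000


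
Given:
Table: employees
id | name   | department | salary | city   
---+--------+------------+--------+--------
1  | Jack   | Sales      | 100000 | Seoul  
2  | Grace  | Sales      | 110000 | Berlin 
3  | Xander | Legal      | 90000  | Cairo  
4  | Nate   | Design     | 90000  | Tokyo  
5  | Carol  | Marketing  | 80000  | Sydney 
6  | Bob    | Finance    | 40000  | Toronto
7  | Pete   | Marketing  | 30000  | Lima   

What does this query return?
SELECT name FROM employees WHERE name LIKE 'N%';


LIKE 'N%' matches names starting with 'N'
Matching: 1

1 rows:
Nate


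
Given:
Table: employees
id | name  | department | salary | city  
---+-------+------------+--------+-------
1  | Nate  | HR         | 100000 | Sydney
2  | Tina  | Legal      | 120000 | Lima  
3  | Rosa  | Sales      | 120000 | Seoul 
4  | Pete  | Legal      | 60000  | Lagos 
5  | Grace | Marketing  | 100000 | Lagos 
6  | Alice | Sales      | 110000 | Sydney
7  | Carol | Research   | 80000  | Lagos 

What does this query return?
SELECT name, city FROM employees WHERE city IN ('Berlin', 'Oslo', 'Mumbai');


Filtering: city IN ('Berlin', 'Oslo', 'Mumbai')
Matching: 0 rows

Empty result set (0 rows)


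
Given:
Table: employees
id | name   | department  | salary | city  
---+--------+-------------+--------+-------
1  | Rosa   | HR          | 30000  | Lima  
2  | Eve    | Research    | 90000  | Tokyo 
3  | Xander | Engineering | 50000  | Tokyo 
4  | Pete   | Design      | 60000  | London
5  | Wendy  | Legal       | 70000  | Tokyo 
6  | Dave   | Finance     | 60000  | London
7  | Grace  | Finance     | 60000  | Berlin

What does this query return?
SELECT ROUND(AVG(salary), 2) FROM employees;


SUM(salary) = 420000
COUNT = 7
ROUND(AVG, 2) = ROUND(420000 / 7, 2) = 60000.0

60000.0


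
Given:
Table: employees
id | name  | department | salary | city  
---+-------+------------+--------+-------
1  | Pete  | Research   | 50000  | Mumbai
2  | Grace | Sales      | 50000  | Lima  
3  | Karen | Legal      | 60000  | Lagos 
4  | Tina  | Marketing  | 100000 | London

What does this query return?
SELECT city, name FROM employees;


Projecting columns: city, name

4 rows:
Mumbai, Pete
Lima, Grace
Lagos, Karen
London, Tina


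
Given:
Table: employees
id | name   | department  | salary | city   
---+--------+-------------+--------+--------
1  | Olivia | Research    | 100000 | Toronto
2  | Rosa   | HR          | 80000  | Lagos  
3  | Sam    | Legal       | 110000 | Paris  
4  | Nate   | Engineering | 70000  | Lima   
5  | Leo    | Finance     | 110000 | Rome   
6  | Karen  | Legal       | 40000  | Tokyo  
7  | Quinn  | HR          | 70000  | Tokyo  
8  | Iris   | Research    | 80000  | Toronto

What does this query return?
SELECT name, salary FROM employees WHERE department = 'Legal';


Filtering: department = 'Legal'
Matching rows: 2

2 rows:
Sam, 110000
Karen, 40000


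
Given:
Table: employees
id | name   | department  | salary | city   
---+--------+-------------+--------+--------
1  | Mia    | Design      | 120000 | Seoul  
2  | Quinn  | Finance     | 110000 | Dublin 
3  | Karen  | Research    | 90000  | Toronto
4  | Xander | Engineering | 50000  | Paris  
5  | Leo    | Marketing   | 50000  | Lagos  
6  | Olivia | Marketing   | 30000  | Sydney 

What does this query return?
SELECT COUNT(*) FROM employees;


COUNT(*) counts all rows

6


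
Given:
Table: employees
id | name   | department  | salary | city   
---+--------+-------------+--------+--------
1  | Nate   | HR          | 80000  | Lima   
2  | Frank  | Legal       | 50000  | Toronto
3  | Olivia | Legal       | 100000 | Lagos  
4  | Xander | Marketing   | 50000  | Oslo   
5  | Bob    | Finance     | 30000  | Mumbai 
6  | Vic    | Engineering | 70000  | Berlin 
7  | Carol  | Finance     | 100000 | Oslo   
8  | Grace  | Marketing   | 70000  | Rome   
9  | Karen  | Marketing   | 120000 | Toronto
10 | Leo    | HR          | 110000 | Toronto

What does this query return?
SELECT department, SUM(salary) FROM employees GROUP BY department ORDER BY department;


Summing salary within each department:
  Engineering: 70000 = 70000
  Finance: 30000 + 100000 = 130000
  HR: 80000 + 110000 = 190000
  Legal: 50000 + 100000 = 150000
  Marketing: 50000 + 70000 + 120000 = 240000


5 groups:
Engineering, 70000
Finance, 130000
HR, 190000
Legal, 150000
Marketing, 240000


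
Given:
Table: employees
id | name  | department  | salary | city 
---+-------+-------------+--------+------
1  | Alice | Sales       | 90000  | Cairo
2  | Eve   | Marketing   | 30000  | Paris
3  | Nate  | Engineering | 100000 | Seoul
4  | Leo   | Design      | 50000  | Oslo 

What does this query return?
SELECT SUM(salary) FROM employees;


SUM(salary) = 90000 + 30000 + 100000 + 50000 = 270000

270000


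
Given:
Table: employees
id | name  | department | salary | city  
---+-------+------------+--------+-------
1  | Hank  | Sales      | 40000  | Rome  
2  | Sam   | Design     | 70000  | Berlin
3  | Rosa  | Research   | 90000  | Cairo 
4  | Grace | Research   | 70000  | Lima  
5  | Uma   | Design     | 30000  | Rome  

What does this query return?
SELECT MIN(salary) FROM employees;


Salaries: 40000, 70000, 90000, 70000, 30000
MIN = 30000

30000


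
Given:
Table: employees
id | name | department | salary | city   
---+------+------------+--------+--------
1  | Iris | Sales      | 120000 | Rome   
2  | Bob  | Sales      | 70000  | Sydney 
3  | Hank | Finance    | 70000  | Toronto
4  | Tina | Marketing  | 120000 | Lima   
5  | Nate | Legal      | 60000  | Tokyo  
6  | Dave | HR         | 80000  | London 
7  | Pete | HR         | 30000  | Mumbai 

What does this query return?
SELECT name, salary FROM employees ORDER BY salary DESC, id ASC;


Sorting by salary DESC, then id ASC for ties

7 rows:
Iris, 120000
Tina, 120000
Dave, 80000
Bob, 70000
Hank, 70000
Nate, 60000
Pete, 30000


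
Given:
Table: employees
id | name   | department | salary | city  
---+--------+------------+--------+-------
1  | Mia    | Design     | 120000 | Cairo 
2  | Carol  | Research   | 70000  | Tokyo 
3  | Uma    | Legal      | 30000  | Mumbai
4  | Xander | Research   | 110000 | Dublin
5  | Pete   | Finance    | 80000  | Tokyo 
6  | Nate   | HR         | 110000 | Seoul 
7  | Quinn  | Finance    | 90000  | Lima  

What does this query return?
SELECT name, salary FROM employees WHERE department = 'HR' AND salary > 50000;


Filtering: department = 'HR' AND salary > 50000
Matching: 1 rows

1 rows:
Nate, 110000
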